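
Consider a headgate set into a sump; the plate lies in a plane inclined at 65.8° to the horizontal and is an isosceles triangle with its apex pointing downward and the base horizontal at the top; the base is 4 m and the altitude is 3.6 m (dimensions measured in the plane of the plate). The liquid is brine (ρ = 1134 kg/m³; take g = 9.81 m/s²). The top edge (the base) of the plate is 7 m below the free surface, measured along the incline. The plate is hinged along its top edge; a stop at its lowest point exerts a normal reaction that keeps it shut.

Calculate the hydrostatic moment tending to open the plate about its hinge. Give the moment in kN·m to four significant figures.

M ≈ 771.5 kN·m

γ = ρg = 1134 × 9.81 / 1000 = 11.12454 kN/m³.
Let θ = 65.8° be the plate's angle to the horizontal; measure y along the incline from where the plane meets the free surface. Vertical depth h = y·sinθ with sinθ = 0.912120.
With the apex down, the centroid sits h/3 = 3.6/3 = 1.2 m below the base (the top edge), so y_c = 7 + 1.2 = 8.2 m and h_c = 8.2 × 0.912120 = 7.47938 m.
A = ½ × 4 × 3.6 = 7.2 m².
Resultant F = γ·h_c·A = 11.12454 × 7.47938 × 7.2 = 599.074 kN.
I_c = b·h³/36 = 4 × 3.6³/36 = 5.184 m⁴.
Centre of pressure: y_p = y_c + I_c/(y_c·A) = 8.2 + 5.184/(8.2 × 7.2) = 8.2 + 0.0878049 = 8.2878 m along the plane.
The resultant acts 1.2 + 0.0878049 = 1.2878 m (along the plate) below the hinge at the top edge, so the moment about the hinge is M = F × 1.2878 = 599.074 × 1.2878 = 771.487 kN·m.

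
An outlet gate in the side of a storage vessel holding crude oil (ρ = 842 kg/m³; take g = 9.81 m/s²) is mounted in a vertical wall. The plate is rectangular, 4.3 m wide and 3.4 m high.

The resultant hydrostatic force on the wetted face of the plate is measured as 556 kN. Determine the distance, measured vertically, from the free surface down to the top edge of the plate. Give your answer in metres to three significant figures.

γ = ρg = 842 × 9.81 / 1000 = 8.26002 kN/m³.
A = 4.3 × 3.4 = 14.62 m².
From F = γ·h_c·A, the centroid depth is h_c = 556/(8.26002 × 14.62) = 4.60412 m.
The centroid lies 3.4/2 = 1.7 m below the top edge, so the top edge sits at h_top = 4.60412 − 1.7 = 2.90412 m below the surface.

d_top ≈ 2.90 m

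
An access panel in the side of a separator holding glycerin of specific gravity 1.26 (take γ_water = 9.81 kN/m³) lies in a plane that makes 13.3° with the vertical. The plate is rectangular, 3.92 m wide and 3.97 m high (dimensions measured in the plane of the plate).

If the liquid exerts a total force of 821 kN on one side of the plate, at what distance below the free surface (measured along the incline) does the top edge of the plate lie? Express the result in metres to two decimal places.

γ = 1.26 × 9.81 = 12.3606 kN/m³.
A = 3.92 × 3.97 = 15.5624 m².
From F = γ·h_c·A, the centroid depth is h_c = 821/(12.3606 × 15.5624) = 4.26803 m.
The plate makes 13.3° with the vertical, i.e. θ = 90° − 13.3° = 76.7° to the horizontal. Measuring y along the incline from the free-surface line, vertical depth h = y·sinθ with sinθ = 0.973179.
Along the incline, y_c = h_c/sinθ = 4.26803/0.973179 = 4.38566 m.
The centroid lies 3.97/2 = 1.985 m below the top edge, so the top edge sits at y_top = 4.38566 − 1.985 = 2.40066 m along the incline.

y_top ≈ 2.40 m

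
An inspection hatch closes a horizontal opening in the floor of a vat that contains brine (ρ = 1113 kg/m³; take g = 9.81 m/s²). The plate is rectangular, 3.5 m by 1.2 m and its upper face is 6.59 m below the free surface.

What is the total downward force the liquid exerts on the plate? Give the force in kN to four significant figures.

γ = ρg = 1113 × 9.81 / 1000 = 10.91853 kN/m³.
The plate is horizontal, so pressure is uniform at p = γ·h = 10.91853 × 6.59 = 71.9531 kN/m².
A = 3.5 × 1.2 = 4.2 m².
F = p·A = 71.9531 × 4.2 = 302.203 kN.

F ≈ 302.2 kN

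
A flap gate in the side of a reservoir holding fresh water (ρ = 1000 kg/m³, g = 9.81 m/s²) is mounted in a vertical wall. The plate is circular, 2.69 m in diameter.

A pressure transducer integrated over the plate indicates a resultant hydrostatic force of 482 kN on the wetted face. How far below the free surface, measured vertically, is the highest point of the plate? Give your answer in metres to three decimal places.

d_top ≈ 7.300 m

γ = ρg = 1000 × 9.81 = 9810 N/m³ = 9.81 kN/m³.
A = π(1.345)² = 5.68322 m².
From F = γ·h_c·A, the centroid depth is h_c = 482/(9.81 × 5.68322) = 8.64537 m.
The centroid is at the centre, 1.345 m below the top of the plate, so the highest point sits at h_top = 8.64537 − 1.345 = 7.30037 m below the surface.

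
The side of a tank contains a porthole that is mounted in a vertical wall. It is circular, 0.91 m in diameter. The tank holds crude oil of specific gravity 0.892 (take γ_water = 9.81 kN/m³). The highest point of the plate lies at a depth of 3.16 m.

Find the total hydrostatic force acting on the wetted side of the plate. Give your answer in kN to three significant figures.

γ = 0.892 × 9.81 = 8.75052 kN/m³.
The centroid is at the centre, 0.455 m below the top of the plate, so the centroid depth is h_c = 3.16 + 0.455 = 3.615 m.
A = π(0.455)² = 0.650388 m².
Resultant F = γ·h_c·A = 8.75052 × 3.615 × 0.650388 = 20.5738 kN.

F ≈ 20.6 kN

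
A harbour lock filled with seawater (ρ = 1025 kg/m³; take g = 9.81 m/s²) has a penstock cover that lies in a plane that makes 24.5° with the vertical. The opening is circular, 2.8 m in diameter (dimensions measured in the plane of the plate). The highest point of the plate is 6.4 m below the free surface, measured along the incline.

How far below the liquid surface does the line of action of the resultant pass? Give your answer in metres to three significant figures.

γ = ρg = 1025 × 9.81 / 1000 = 10.05525 kN/m³.
The plate makes 24.5° with the vertical, i.e. θ = 90° − 24.5° = 65.5° to the horizontal. Measuring y along the incline from the free-surface line, vertical depth h = y·sinθ with sinθ = 0.909961.
The centroid is at the centre, 1.4 m below the top of the plate, so y_c = 6.4 + 1.4 = 7.8 m and h_c = 7.8 × 0.909961 = 7.0977 m.
A = π(1.4)² = 6.15752 m².
Resultant F = γ·h_c·A = 10.05525 × 7.0977 × 6.15752 = 439.457 kN.
I_c = πr⁴/4 = π × 1.4⁴/4 = 3.01719 m⁴.
Centre of pressure: y_p = y_c + I_c/(y_c·A) = 7.8 + 3.01719/(7.8 × 6.15752) = 7.8 + 0.0628206 = 7.86282 m along the plane.
Vertically, h_p = y_p·sinθ = 7.86282 × 0.909961 = 7.15486 m.

h_p = 7.15 m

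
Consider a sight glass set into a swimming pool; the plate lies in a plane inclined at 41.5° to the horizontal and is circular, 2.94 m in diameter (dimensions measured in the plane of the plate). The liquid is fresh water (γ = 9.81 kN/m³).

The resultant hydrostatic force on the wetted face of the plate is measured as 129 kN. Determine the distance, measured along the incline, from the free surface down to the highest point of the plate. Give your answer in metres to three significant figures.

γ = 9.81 kN/m³.
A = π(1.47)² = 6.78867 m².
From F = γ·h_c·A, the centroid depth is h_c = 129/(9.81 × 6.78867) = 1.93703 m.
Let θ = 41.5° be the plate's angle to the horizontal; measure y along the incline from where the plane meets the free surface. Vertical depth h = y·sinθ with sinθ = 0.662620.
Along the incline, y_c = h_c/sinθ = 1.93703/0.662620 = 2.92329 m.
The centroid is at the centre, 1.47 m below the top of the plate, so the highest point sits at y_top = 2.92329 − 1.47 = 1.45329 m along the incline.

y_top ≈ 1.45 m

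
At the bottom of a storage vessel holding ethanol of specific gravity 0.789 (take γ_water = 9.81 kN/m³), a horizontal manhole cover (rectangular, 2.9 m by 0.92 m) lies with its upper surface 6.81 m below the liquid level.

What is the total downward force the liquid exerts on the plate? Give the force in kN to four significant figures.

γ = 0.789 × 9.81 = 7.74009 kN/m³.
The plate is horizontal, so pressure is uniform at p = γ·h = 7.74009 × 6.81 = 52.71 kN/m².
A = 2.9 × 0.92 = 2.668 m².
F = p·A = 52.71 × 2.668 = 140.63 kN.

F ≈ 140.6 kN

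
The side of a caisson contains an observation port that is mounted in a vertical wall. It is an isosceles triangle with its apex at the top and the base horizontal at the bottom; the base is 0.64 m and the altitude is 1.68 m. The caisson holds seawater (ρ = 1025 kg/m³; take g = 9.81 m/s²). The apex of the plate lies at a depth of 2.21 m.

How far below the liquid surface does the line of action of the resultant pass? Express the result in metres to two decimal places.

γ = ρg = 1025 × 9.81 / 1000 = 10.05525 kN/m³.
With the apex up, the centroid sits 2h/3 = 2 × 1.68/3 = 1.12 m below the apex, so the centroid depth is h_c = 2.21 + 1.12 = 3.33 m.
A = ½ × 0.64 × 1.68 = 0.5376 m².
Resultant F = γ·h_c·A = 10.05525 × 3.33 × 0.5376 = 18.001 kN.
I_c = b·h³/36 = 0.64 × 1.68³/36 = 0.0842957 m⁴.
Centre of pressure: y_p = y_c + I_c/(y_c·A) = 3.33 + 0.0842957/(3.33 × 0.5376) = 3.33 + 0.0470871 = 3.37709 m along the plane.

h_p = 3.38 m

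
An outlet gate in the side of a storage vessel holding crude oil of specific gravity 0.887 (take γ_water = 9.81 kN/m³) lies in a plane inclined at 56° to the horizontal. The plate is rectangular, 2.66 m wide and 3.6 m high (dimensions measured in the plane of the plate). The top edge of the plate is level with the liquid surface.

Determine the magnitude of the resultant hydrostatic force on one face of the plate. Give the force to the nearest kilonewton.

F ≈ 124 kN

γ = 0.887 × 9.81 = 8.70147 kN/m³.
Let θ = 56° be the plate's angle to the horizontal; measure y along the incline from where the plane meets the free surface. Vertical depth h = y·sinθ with sinθ = 0.829038.
The centroid lies 3.6/2 = 1.8 m below the top edge, so y_c = 1.8 m and h_c = 1.8 × 0.829038 = 1.49227 m.
A = 2.66 × 3.6 = 9.576 m².
Resultant F = γ·h_c·A = 8.70147 × 1.49227 × 9.576 = 124.344 kN.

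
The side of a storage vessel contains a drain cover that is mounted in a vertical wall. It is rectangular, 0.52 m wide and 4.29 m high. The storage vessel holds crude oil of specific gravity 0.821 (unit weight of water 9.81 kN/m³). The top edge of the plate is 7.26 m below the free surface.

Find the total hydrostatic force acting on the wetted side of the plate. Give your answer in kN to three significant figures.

γ = 0.821 × 9.81 = 8.05401 kN/m³.
The centroid lies 4.29/2 = 2.145 m below the top edge, so the centroid depth is h_c = 7.26 + 2.145 = 9.405 m.
A = 0.52 × 4.29 = 2.2308 m².
Resultant F = γ·h_c·A = 8.05401 × 9.405 × 2.2308 = 168.979 kN.

F ≈ 169 kN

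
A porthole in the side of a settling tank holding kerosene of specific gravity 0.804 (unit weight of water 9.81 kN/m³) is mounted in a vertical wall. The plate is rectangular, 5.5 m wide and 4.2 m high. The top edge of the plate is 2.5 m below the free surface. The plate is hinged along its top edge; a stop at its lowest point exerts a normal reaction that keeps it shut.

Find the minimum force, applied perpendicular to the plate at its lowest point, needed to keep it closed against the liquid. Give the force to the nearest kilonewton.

γ = 0.804 × 9.81 = 7.88724 kN/m³.
The centroid lies 4.2/2 = 2.1 m below the top edge, so the centroid depth is h_c = 2.5 + 2.1 = 4.6 m.
A = 5.5 × 4.2 = 23.1 m².
Resultant F = γ·h_c·A = 7.88724 × 4.6 × 23.1 = 838.098 kN.
I_c = b·h³/12 = 5.5 × 4.2³/12 = 33.957 m⁴.
Centre of pressure: y_p = y_c + I_c/(y_c·A) = 4.6 + 33.957/(4.6 × 23.1) = 4.6 + 0.319565 = 4.91956 m along the plane.
The resultant acts 2.1 + 0.319565 = 2.41956 m (along the plate) below the hinge at the top edge, so the moment about the hinge is M = F × 2.41956 = 838.098 × 2.41956 = 2027.83 kN·m.
A normal force at the bottom, 4.2 m from the hinge, must supply this moment: P = 2027.83/4.2 = 482.817 kN.

P ≈ 483 kN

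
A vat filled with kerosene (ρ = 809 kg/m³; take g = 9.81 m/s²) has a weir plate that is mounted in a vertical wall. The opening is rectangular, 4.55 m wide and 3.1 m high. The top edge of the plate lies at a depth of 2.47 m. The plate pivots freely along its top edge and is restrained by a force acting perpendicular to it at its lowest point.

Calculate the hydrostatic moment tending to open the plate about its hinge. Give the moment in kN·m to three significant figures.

M ≈ 787 kN·m

γ = ρg = 809 × 9.81 / 1000 = 7.93629 kN/m³.
The centroid lies 3.1/2 = 1.55 m below the top edge, so the centroid depth is h_c = 2.47 + 1.55 = 4.02 m.
A = 4.55 × 3.1 = 14.105 m².
Resultant F = γ·h_c·A = 7.93629 × 4.02 × 14.105 = 450.004 kN.
I_c = b·h³/12 = 4.55 × 3.1³/12 = 11.2958 m⁴.
Centre of pressure: y_p = y_c + I_c/(y_c·A) = 4.02 + 11.2958/(4.02 × 14.105) = 4.02 + 0.199213 = 4.21921 m along the plane.
The resultant acts 1.55 + 0.199213 = 1.74921 m (along the plate) below the hinge at the top edge, so the moment about the hinge is M = F × 1.74921 = 450.004 × 1.74921 = 787.151 kN·m.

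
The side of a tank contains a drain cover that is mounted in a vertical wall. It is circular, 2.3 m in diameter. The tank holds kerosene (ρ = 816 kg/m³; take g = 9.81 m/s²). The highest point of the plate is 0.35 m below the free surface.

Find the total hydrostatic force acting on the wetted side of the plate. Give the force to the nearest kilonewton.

γ = ρg = 816 × 9.81 / 1000 = 8.00496 kN/m³.
The centroid is at the centre, 1.15 m below the top of the plate, so the centroid depth is h_c = 0.35 + 1.15 = 1.5 m.
A = π(1.15)² = 4.15476 m².
Resultant F = γ·h_c·A = 8.00496 × 1.5 × 4.15476 = 49.888 kN.

F ≈ 50 kN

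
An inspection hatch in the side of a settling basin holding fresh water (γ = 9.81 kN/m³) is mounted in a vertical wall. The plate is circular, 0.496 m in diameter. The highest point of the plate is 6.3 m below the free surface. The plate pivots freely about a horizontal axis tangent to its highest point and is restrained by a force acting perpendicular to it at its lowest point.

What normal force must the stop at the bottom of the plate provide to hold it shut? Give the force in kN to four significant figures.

γ = 9.81 kN/m³.
The centroid is at the centre, 0.248 m below the top of the plate, so the centroid depth is h_c = 6.3 + 0.248 = 6.548 m.
A = π(0.248)² = 0.193221 m².
Resultant F = γ·h_c·A = 9.81 × 6.548 × 0.193221 = 12.4117 kN.
I_c = πr⁴/4 = π × 0.248⁴/4 = 0.00297096 m⁴.
Centre of pressure: y_p = y_c + I_c/(y_c·A) = 6.548 + 0.00297096/(6.548 × 0.193221) = 6.548 + 0.00234819 = 6.55035 m along the plane.
The resultant acts 0.248 + 0.00234819 = 0.250348 m (along the plate) below the hinge at the top edge, so the moment about the hinge is M = F × 0.250348 = 12.4117 × 0.250348 = 3.10724 kN·m.
A normal force at the bottom, 0.496 m from the hinge, must supply this moment: P = 3.10724/0.496 = 6.2646 kN.

P ≈ 6.265 kN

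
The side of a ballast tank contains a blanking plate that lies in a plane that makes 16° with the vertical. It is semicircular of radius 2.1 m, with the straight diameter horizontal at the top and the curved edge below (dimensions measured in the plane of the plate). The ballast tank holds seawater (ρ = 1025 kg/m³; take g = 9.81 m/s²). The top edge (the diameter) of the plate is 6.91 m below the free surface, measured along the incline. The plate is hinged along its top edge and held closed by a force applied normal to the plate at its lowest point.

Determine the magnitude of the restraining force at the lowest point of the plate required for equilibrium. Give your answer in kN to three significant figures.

γ = ρg = 1025 × 9.81 / 1000 = 10.05525 kN/m³.
The plate makes 16° with the vertical, i.e. θ = 90° − 16° = 74° to the horizontal. Measuring y along the incline from the free-surface line, vertical depth h = y·sinθ with sinθ = 0.961262.
The centroid of a semicircle lies 4r/(3π) = 0.891268 m from the diameter, here below the top edge, so y_c = 6.91 + 0.891268 = 7.80127 m and h_c = 7.80127 × 0.961262 = 7.49906 m.
A = πr²/2 = π × 2.1²/2 = 6.92721 m².
Resultant F = γ·h_c·A = 10.05525 × 7.49906 × 6.92721 = 522.346 kN.
I_c = (π/8 − 8/(9π))·r⁴ = 0.109757 × 2.1⁴ = 2.13457 m⁴.
Centre of pressure: y_p = y_c + I_c/(y_c·A) = 7.80127 + 2.13457/(7.80127 × 6.92721) = 7.80127 + 0.0394991 = 7.84077 m along the plane.
The resultant acts 0.891268 + 0.0394991 = 0.930767 m (along the plate) below the hinge at the top edge, so the moment about the hinge is M = F × 0.930767 = 522.346 × 0.930767 = 486.182 kN·m.
A normal force at the bottom, 2.1 m from the hinge, must supply this moment: P = 486.182/2.1 = 231.515 kN.

P ≈ 232 kN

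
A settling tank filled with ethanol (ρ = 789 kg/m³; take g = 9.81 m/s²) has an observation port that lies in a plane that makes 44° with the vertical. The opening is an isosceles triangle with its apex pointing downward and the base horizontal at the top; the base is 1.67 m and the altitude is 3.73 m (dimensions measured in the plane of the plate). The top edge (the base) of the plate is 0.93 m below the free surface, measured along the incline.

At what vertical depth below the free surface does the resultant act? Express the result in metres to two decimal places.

γ = ρg = 789 × 9.81 / 1000 = 7.74009 kN/m³.
The plate makes 44° with the vertical, i.e. θ = 90° − 44° = 46° to the horizontal. Measuring y along the incline from the free-surface line, vertical depth h = y·sinθ with sinθ = 0.719340.
With the apex down, the centroid sits h/3 = 3.73/3 = 1.24333 m below the base (the top edge), so y_c = 0.93 + 1.24333 = 2.17333 m and h_c = 2.17333 × 0.719340 = 1.56336 m.
A = ½ × 1.67 × 3.73 = 3.11455 m².
Resultant F = γ·h_c·A = 7.74009 × 1.56336 × 3.11455 = 37.6878 kN.
I_c = b·h³/36 = 1.67 × 3.73³/36 = 2.40736 m⁴.
Centre of pressure: y_p = y_c + I_c/(y_c·A) = 2.17333 + 2.40736/(2.17333 × 3.11455) = 2.17333 + 0.355648 = 2.52898 m along the plane.
Vertically, h_p = y_p·sinθ = 2.52898 × 0.719340 = 1.8192 m.

h_p = 1.82 m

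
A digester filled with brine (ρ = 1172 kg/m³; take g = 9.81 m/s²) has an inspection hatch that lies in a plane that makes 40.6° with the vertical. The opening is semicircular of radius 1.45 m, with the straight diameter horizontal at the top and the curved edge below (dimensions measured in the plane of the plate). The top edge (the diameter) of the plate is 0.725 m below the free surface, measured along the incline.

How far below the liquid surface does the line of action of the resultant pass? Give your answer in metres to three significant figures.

γ = ρg = 1172 × 9.81 / 1000 = 11.49732 kN/m³.
The plate makes 40.6° with the vertical, i.e. θ = 90° − 40.6° = 49.4° to the horizontal. Measuring y along the incline from the free-surface line, vertical depth h = y·sinθ with sinθ = 0.759271.
The centroid of a semicircle lies 4r/(3π) = 0.615399 m from the diameter, here below the top edge, so y_c = 0.725 + 0.615399 = 1.3404 m and h_c = 1.3404 × 0.759271 = 1.01773 m.
A = πr²/2 = π × 1.45²/2 = 3.3026 m².
Resultant F = γ·h_c·A = 11.49732 × 1.01773 × 3.3026 = 38.6443 kN.
I_c = (π/8 − 8/(9π))·r⁴ = 0.109757 × 1.45⁴ = 0.485182 m⁴.
Centre of pressure: y_p = y_c + I_c/(y_c·A) = 1.3404 + 0.485182/(1.3404 × 3.3026) = 1.3404 + 0.109601 = 1.45 m along the plane.
Vertically, h_p = y_p·sinθ = 1.45 × 0.759271 = 1.10094 m.

h_p = 1.10 m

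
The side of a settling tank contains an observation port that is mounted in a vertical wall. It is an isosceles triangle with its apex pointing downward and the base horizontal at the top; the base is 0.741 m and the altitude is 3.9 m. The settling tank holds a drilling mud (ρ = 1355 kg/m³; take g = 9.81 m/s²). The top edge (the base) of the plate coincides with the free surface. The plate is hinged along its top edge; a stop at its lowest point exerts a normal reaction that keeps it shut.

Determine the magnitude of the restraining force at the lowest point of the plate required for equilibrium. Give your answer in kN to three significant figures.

P ≈ 12.5 kN

γ = ρg = 1355 × 9.81 / 1000 = 13.29255 kN/m³.
With the apex down, the centroid sits h/3 = 3.9/3 = 1.3 m below the base (the top edge), so the centroid depth is h_c = 1.3 m.
A = ½ × 0.741 × 3.9 = 1.44495 m².
Resultant F = γ·h_c·A = 13.29255 × 1.3 × 1.44495 = 24.9692 kN.
I_c = b·h³/36 = 0.741 × 3.9³/36 = 1.22098 m⁴.
Centre of pressure: y_p = y_c + I_c/(y_c·A) = 1.3 + 1.22098/(1.3 × 1.44495) = 1.3 + 0.649999 = 1.95 m along the plane.
The resultant acts 1.3 + 0.649999 = 1.95 m (along the plate) below the hinge at the top edge, so the moment about the hinge is M = F × 1.95 = 24.9692 × 1.95 = 48.6899 kN·m.
A normal force at the bottom, 3.9 m from the hinge, must supply this moment: P = 48.6899/3.9 = 12.4846 kN.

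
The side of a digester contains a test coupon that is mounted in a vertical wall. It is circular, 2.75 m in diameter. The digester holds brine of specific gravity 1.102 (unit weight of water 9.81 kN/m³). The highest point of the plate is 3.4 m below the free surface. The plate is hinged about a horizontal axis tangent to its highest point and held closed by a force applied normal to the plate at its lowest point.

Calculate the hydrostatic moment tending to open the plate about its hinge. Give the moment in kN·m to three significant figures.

γ = 1.102 × 9.81 = 10.81062 kN/m³.
The centroid is at the centre, 1.375 m below the top of the plate, so the centroid depth is h_c = 3.4 + 1.375 = 4.775 m.
A = π(1.375)² = 5.93957 m².
Resultant F = γ·h_c·A = 10.81062 × 4.775 × 5.93957 = 306.605 kN.
I_c = πr⁴/4 = π × 1.375⁴/4 = 2.80738 m⁴.
Centre of pressure: y_p = y_c + I_c/(y_c·A) = 4.775 + 2.80738/(4.775 × 5.93957) = 4.775 + 0.0989858 = 4.87399 m along the plane.
The resultant acts 1.375 + 0.0989858 = 1.47399 m (along the plate) below the hinge at the top edge, so the moment about the hinge is M = F × 1.47399 = 306.605 × 1.47399 = 451.933 kN·m.

M ≈ 452 kN·m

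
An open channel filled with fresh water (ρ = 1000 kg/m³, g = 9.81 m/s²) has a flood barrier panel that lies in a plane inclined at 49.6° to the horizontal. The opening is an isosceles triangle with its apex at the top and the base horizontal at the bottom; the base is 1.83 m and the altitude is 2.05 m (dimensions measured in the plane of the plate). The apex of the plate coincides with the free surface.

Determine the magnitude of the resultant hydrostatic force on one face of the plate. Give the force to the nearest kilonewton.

F ≈ 19 kN

γ = ρg = 1000 × 9.81 = 9810 N/m³ = 9.81 kN/m³.
Let θ = 49.6° be the plate's angle to the horizontal; measure y along the incline from where the plane meets the free surface. Vertical depth h = y·sinθ with sinθ = 0.761538.
With the apex up, the centroid sits 2h/3 = 2 × 2.05/3 = 1.36667 m below the apex, so y_c = 1.36667 m and h_c = 1.36667 × 0.761538 = 1.04077 m.
A = ½ × 1.83 × 2.05 = 1.87575 m².
Resultant F = γ·h_c·A = 9.81 × 1.04077 × 1.87575 = 19.1513 kN.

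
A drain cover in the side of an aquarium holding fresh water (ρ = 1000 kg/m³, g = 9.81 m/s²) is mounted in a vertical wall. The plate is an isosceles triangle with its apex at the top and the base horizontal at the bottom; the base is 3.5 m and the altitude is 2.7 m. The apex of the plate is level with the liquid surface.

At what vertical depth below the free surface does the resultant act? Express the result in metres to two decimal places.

h_p = 2.03 m

γ = ρg = 1000 × 9.81 = 9810 N/m³ = 9.81 kN/m³.
With the apex up, the centroid sits 2h/3 = 2 × 2.7/3 = 1.8 m below the apex, so the centroid depth is h_c = 1.8 m.
A = ½ × 3.5 × 2.7 = 4.725 m².
Resultant F = γ·h_c·A = 9.81 × 1.8 × 4.725 = 83.434 kN.
I_c = b·h³/36 = 3.5 × 2.7³/36 = 1.91363 m⁴.
Centre of pressure: y_p = y_c + I_c/(y_c·A) = 1.8 + 1.91363/(1.8 × 4.725) = 1.8 + 0.225001 = 2.025 m along the plane.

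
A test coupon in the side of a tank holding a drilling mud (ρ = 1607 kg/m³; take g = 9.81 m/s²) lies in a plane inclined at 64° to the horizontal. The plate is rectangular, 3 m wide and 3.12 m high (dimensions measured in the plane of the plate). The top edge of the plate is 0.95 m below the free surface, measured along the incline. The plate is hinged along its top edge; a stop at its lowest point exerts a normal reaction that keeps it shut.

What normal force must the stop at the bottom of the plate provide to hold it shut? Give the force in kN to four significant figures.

γ = ρg = 1607 × 9.81 / 1000 = 15.76467 kN/m³.
Let θ = 64° be the plate's angle to the horizontal; measure y along the incline from where the plane meets the free surface. Vertical depth h = y·sinθ with sinθ = 0.898794.
The centroid lies 3.12/2 = 1.56 m below the top edge, so y_c = 0.95 + 1.56 = 2.51 m and h_c = 2.51 × 0.898794 = 2.25597 m.
A = 3 × 3.12 = 9.36 m².
Resultant F = γ·h_c·A = 15.76467 × 2.25597 × 9.36 = 332.885 kN.
I_c = b·h³/12 = 3 × 3.12³/12 = 7.59283 m⁴.
Centre of pressure: y_p = y_c + I_c/(y_c·A) = 2.51 + 7.59283/(2.51 × 9.36) = 2.51 + 0.323187 = 2.83319 m along the plane.
The resultant acts 1.56 + 0.323187 = 1.88319 m (along the plate) below the hinge at the top edge, so the moment about the hinge is M = F × 1.88319 = 332.885 × 1.88319 = 626.886 kN·m.
A normal force at the bottom, 3.12 m from the hinge, must supply this moment: P = 626.886/3.12 = 200.925 kN.

P ≈ 200.9 kN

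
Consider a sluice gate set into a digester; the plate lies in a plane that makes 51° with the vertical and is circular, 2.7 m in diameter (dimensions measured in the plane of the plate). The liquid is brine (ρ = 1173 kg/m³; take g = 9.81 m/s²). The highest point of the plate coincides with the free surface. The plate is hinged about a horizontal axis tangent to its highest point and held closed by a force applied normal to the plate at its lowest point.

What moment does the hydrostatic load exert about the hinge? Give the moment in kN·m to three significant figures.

M ≈ 94.5 kN·m

γ = ρg = 1173 × 9.81 / 1000 = 11.50713 kN/m³.
The plate makes 51° with the vertical, i.e. θ = 90° − 51° = 39° to the horizontal. Measuring y along the incline from the free-surface line, vertical depth h = y·sinθ with sinθ = 0.629320.
The centroid is at the centre, 1.35 m below the top of the plate, so y_c = 1.35 m and h_c = 1.35 × 0.629320 = 0.849582 m.
A = π(1.35)² = 5.72555 m².
Resultant F = γ·h_c·A = 11.50713 × 0.849582 × 5.72555 = 55.9744 kN.
I_c = πr⁴/4 = π × 1.35⁴/4 = 2.6087 m⁴.
Centre of pressure: y_p = y_c + I_c/(y_c·A) = 1.35 + 2.6087/(1.35 × 5.72555) = 1.35 + 0.3375 = 1.6875 m along the plane.
The resultant acts 1.35 + 0.3375 = 1.6875 m (along the plate) below the hinge at the top edge, so the moment about the hinge is M = F × 1.6875 = 55.9744 × 1.6875 = 94.4568 kN·m.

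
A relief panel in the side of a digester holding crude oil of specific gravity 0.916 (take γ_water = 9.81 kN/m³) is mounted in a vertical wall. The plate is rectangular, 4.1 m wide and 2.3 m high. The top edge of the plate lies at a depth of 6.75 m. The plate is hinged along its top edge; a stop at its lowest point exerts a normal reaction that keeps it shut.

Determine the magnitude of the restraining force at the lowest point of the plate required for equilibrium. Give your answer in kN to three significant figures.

P ≈ 351 kN

γ = 0.916 × 9.81 = 8.98596 kN/m³.
The centroid lies 2.3/2 = 1.15 m below the top edge, so the centroid depth is h_c = 6.75 + 1.15 = 7.9 m.
A = 4.1 × 2.3 = 9.43 m².
Resultant F = γ·h_c·A = 8.98596 × 7.9 × 9.43 = 669.427 kN.
I_c = b·h³/12 = 4.1 × 2.3³/12 = 4.15706 m⁴.
Centre of pressure: y_p = y_c + I_c/(y_c·A) = 7.9 + 4.15706/(7.9 × 9.43) = 7.9 + 0.0558017 = 7.9558 m along the plane.
The resultant acts 1.15 + 0.0558017 = 1.2058 m (along the plate) below the hinge at the top edge, so the moment about the hinge is M = F × 1.2058 = 669.427 × 1.2058 = 807.195 kN·m.
A normal force at the bottom, 2.3 m from the hinge, must supply this moment: P = 807.195/2.3 = 350.954 kN.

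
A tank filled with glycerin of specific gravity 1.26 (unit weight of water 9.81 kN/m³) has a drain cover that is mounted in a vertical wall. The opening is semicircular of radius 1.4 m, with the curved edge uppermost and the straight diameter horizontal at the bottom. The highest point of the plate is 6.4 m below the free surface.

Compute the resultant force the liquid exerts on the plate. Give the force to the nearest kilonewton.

γ = 1.26 × 9.81 = 12.3606 kN/m³.
The centroid lies 4r/(3π) = 0.594178 m above the diameter, so r − 4r/(3π) = 1.4 − 0.594178 = 0.805822 m below the topmost point, so the centroid depth is h_c = 6.4 + 0.805822 = 7.20582 m.
A = πr²/2 = π × 1.4²/2 = 3.07876 m².
Resultant F = γ·h_c·A = 12.3606 × 7.20582 × 3.07876 = 274.22 kN.

F ≈ 274 kN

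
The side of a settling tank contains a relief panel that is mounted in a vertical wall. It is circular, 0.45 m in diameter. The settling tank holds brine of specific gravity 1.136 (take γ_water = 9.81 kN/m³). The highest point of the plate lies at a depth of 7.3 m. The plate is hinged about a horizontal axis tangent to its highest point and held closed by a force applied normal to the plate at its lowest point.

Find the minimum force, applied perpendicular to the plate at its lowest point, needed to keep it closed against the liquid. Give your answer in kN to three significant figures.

P ≈ 6.72 kN

γ = 1.136 × 9.81 = 11.14416 kN/m³.
The centroid is at the centre, 0.225 m below the top of the plate, so the centroid depth is h_c = 7.3 + 0.225 = 7.525 m.
A = π(0.225)² = 0.159043 m².
Resultant F = γ·h_c·A = 11.14416 × 7.525 × 0.159043 = 13.3373 kN.
I_c = πr⁴/4 = π × 0.225⁴/4 = 0.00201289 m⁴.
Centre of pressure: y_p = y_c + I_c/(y_c·A) = 7.525 + 0.00201289/(7.525 × 0.159043) = 7.525 + 0.0016819 = 7.52668 m along the plane.
The resultant acts 0.225 + 0.0016819 = 0.226682 m (along the plate) below the hinge at the top edge, so the moment about the hinge is M = F × 0.226682 = 13.3373 × 0.226682 = 3.02333 kN·m.
A normal force at the bottom, 0.45 m from the hinge, must supply this moment: P = 3.02333/0.45 = 6.71851 kN.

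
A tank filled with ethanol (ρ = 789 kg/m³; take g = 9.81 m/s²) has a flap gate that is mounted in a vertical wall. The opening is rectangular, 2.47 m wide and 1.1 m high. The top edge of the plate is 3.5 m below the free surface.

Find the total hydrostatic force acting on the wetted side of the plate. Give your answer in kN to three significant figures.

γ = ρg = 789 × 9.81 / 1000 = 7.74009 kN/m³.
The centroid lies 1.1/2 = 0.55 m below the top edge, so the centroid depth is h_c = 3.5 + 0.55 = 4.05 m.
A = 2.47 × 1.1 = 2.717 m².
Resultant F = γ·h_c·A = 7.74009 × 4.05 × 2.717 = 85.1708 kN.

F ≈ 85.2 kN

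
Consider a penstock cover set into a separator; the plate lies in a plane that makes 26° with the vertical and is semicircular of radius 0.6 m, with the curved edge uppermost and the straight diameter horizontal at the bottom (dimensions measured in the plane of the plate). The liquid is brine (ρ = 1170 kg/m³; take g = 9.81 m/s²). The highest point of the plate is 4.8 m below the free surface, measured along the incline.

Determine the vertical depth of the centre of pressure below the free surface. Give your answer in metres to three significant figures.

h_p = 4.63 m

γ = ρg = 1170 × 9.81 / 1000 = 11.4777 kN/m³.
The plate makes 26° with the vertical, i.e. θ = 90° − 26° = 64° to the horizontal. Measuring y along the incline from the free-surface line, vertical depth h = y·sinθ with sinθ = 0.898794.
The centroid lies 4r/(3π) = 0.254648 m above the diameter, so r − 4r/(3π) = 0.6 − 0.254648 = 0.345352 m below the topmost point, so y_c = 4.8 + 0.345352 = 5.14535 m and h_c = 5.14535 × 0.898794 = 4.62461 m.
A = πr²/2 = π × 0.6²/2 = 0.565487 m².
Resultant F = γ·h_c·A = 11.4777 × 4.62461 × 0.565487 = 30.016 kN.
I_c = (π/8 − 8/(9π))·r⁴ = 0.109757 × 0.6⁴ = 0.0142245 m⁴.
Centre of pressure: y_p = y_c + I_c/(y_c·A) = 5.14535 + 0.0142245/(5.14535 × 0.565487) = 5.14535 + 0.00488877 = 5.15024 m along the plane.
Vertically, h_p = y_p·sinθ = 5.15024 × 0.898794 = 4.629 m.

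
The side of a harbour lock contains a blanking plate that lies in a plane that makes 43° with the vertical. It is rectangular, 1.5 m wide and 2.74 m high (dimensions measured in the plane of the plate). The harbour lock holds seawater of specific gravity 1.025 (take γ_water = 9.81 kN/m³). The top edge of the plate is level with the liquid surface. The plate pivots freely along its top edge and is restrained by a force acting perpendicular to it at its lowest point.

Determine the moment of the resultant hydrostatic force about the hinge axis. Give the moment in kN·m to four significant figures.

M ≈ 75.64 kN·m

γ = 1.025 × 9.81 = 10.05525 kN/m³.
The plate makes 43° with the vertical, i.e. θ = 90° − 43° = 47° to the horizontal. Measuring y along the incline from the free-surface line, vertical depth h = y·sinθ with sinθ = 0.731354.
The centroid lies 2.74/2 = 1.37 m below the top edge, so y_c = 1.37 m and h_c = 1.37 × 0.731354 = 1.00195 m.
A = 1.5 × 2.74 = 4.11 m².
Resultant F = γ·h_c·A = 10.05525 × 1.00195 × 4.11 = 41.4077 kN.
I_c = b·h³/12 = 1.5 × 2.74³/12 = 2.57135 m⁴.
Centre of pressure: y_p = y_c + I_c/(y_c·A) = 1.37 + 2.57135/(1.37 × 4.11) = 1.37 + 0.456666 = 1.82667 m along the plane.
The resultant acts 1.37 + 0.456666 = 1.82667 m (along the plate) below the hinge at the top edge, so the moment about the hinge is M = F × 1.82667 = 41.4077 × 1.82667 = 75.6382 kN·m.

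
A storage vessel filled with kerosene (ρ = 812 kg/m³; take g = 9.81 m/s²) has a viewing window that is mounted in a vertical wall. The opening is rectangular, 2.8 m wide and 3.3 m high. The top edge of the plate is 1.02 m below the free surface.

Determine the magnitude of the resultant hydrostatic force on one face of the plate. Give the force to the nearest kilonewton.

γ = ρg = 812 × 9.81 / 1000 = 7.96572 kN/m³.
The centroid lies 3.3/2 = 1.65 m below the top edge, so the centroid depth is h_c = 1.02 + 1.65 = 2.67 m.
A = 2.8 × 3.3 = 9.24 m².
Resultant F = γ·h_c·A = 7.96572 × 2.67 × 9.24 = 196.521 kN.

F ≈ 197 kN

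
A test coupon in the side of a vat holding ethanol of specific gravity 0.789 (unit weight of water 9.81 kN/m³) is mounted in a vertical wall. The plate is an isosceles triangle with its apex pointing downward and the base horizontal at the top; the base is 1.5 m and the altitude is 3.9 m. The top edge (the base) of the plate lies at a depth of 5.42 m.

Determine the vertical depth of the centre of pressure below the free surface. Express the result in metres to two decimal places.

γ = 0.789 × 9.81 = 7.74009 kN/m³.
With the apex down, the centroid sits h/3 = 3.9/3 = 1.3 m below the base (the top edge), so the centroid depth is h_c = 5.42 + 1.3 = 6.72 m.
A = ½ × 1.5 × 3.9 = 2.925 m².
Resultant F = γ·h_c·A = 7.74009 × 6.72 × 2.925 = 152.139 kN.
I_c = b·h³/36 = 1.5 × 3.9³/36 = 2.47162 m⁴.
Centre of pressure: y_p = y_c + I_c/(y_c·A) = 6.72 + 2.47162/(6.72 × 2.925) = 6.72 + 0.125744 = 6.84574 m along the plane.

h_p = 6.85 m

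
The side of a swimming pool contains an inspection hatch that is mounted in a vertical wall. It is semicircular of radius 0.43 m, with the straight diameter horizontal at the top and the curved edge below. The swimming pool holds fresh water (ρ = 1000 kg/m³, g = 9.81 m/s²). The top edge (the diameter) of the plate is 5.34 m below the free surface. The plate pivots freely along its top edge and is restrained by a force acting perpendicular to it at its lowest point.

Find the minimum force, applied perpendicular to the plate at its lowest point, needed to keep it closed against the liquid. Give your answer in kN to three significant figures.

P ≈ 6.76 kN

γ = ρg = 1000 × 9.81 = 9810 N/m³ = 9.81 kN/m³.
The centroid of a semicircle lies 4r/(3π) = 0.182498 m from the diameter, here below the top edge, so the centroid depth is h_c = 5.34 + 0.182498 = 5.5225 m.
A = πr²/2 = π × 0.43²/2 = 0.29044 m².
Resultant F = γ·h_c·A = 9.81 × 5.5225 × 0.29044 = 15.7348 kN.
I_c = (π/8 − 8/(9π))·r⁴ = 0.109757 × 0.43⁴ = 0.00375237 m⁴.
Centre of pressure: y_p = y_c + I_c/(y_c·A) = 5.5225 + 0.00375237/(5.5225 × 0.29044) = 5.5225 + 0.00233945 = 5.52484 m along the plane.
The resultant acts 0.182498 + 0.00233945 = 0.184837 m (along the plate) below the hinge at the top edge, so the moment about the hinge is M = F × 0.184837 = 15.7348 × 0.184837 = 2.90837 kN·m.
A normal force at the bottom, 0.43 m from the hinge, must supply this moment: P = 2.90837/0.43 = 6.76365 kN.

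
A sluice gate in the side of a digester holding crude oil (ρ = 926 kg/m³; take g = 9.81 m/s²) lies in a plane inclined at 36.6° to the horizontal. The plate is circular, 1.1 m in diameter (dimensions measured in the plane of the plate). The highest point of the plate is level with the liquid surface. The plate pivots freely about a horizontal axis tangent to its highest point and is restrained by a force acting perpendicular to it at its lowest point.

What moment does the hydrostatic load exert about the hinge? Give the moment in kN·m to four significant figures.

M ≈ 1.946 kN·m

γ = ρg = 926 × 9.81 / 1000 = 9.08406 kN/m³.
Let θ = 36.6° be the plate's angle to the horizontal; measure y along the incline from where the plane meets the free surface. Vertical depth h = y·sinθ with sinθ = 0.596225.
The centroid is at the centre, 0.55 m below the top of the plate, so y_c = 0.55 m and h_c = 0.55 × 0.596225 = 0.327924 m.
A = π(0.55)² = 0.950332 m².
Resultant F = γ·h_c·A = 9.08406 × 0.327924 × 0.950332 = 2.83093 kN.
I_c = πr⁴/4 = π × 0.55⁴/4 = 0.0718688 m⁴.
Centre of pressure: y_p = y_c + I_c/(y_c·A) = 0.55 + 0.0718688/(0.55 × 0.950332) = 0.55 + 0.1375 = 0.6875 m along the plane.
The resultant acts 0.55 + 0.1375 = 0.6875 m (along the plate) below the hinge at the top edge, so the moment about the hinge is M = F × 0.6875 = 2.83093 × 0.6875 = 1.94626 kN·m.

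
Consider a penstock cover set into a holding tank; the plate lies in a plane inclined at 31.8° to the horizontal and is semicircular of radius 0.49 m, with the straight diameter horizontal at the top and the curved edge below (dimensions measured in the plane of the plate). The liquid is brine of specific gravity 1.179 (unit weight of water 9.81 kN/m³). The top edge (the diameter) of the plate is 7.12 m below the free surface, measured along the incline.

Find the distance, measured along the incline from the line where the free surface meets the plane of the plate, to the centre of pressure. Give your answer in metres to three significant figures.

y_p = 7.33 m

γ = 1.179 × 9.81 = 11.56599 kN/m³.
Let θ = 31.8° be the plate's angle to the horizontal; measure y along the incline from where the plane meets the free surface. Vertical depth h = y·sinθ with sinθ = 0.526956.
The centroid of a semicircle lies 4r/(3π) = 0.207962 m from the diameter, here below the top edge, so y_c = 7.12 + 0.207962 = 7.32796 m and h_c = 7.32796 × 0.526956 = 3.86151 m.
A = πr²/2 = π × 0.49²/2 = 0.377148 m².
Resultant F = γ·h_c·A = 11.56599 × 3.86151 × 0.377148 = 16.8443 kN.
I_c = (π/8 − 8/(9π))·r⁴ = 0.109757 × 0.49⁴ = 0.00632727 m⁴.
Centre of pressure: y_p = y_c + I_c/(y_c·A) = 7.32796 + 0.00632727/(7.32796 × 0.377148) = 7.32796 + 0.0022894 = 7.33025 m along the plane.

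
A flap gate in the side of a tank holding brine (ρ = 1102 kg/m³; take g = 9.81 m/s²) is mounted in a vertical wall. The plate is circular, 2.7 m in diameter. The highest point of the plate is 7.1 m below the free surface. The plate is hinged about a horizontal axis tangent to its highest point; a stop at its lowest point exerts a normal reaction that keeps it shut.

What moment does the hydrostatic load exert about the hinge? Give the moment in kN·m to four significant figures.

M ≈ 734.3 kN·m

γ = ρg = 1102 × 9.81 / 1000 = 10.81062 kN/m³.
The centroid is at the centre, 1.35 m below the top of the plate, so the centroid depth is h_c = 7.1 + 1.35 = 8.45 m.
A = π(1.35)² = 5.72555 m².
Resultant F = γ·h_c·A = 10.81062 × 8.45 × 5.72555 = 523.027 kN.
I_c = πr⁴/4 = π × 1.35⁴/4 = 2.6087 m⁴.
Centre of pressure: y_p = y_c + I_c/(y_c·A) = 8.45 + 2.6087/(8.45 × 5.72555) = 8.45 + 0.05392 = 8.50392 m along the plane.
The resultant acts 1.35 + 0.05392 = 1.40392 m (along the plate) below the hinge at the top edge, so the moment about the hinge is M = F × 1.40392 = 523.027 × 1.40392 = 734.288 kN·m.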